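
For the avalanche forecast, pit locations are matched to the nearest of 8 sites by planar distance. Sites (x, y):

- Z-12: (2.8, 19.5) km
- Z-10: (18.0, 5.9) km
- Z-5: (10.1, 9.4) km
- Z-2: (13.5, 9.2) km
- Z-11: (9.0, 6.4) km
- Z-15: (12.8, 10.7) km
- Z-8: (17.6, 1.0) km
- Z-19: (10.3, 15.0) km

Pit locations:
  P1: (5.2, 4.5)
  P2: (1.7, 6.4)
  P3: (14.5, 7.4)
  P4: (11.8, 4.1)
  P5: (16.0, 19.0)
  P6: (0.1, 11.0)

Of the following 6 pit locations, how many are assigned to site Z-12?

P1 → Z-11
P2 → Z-11
P3 → Z-2
P4 → Z-11
P5 → Z-19
P6 → Z-12
1 of the 6 goes to Z-12.

1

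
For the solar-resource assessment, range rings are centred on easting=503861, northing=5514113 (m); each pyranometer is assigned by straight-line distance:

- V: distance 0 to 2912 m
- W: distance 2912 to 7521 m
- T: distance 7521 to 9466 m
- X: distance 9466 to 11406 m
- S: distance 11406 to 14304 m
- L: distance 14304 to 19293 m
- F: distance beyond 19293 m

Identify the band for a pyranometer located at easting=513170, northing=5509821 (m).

X

Distance = √((513170−503861)² + (5509821−5514113)²) = √(86657481.000 + 18421264.000) = 10250.792 m.
9466 ≤ 10250.792 < 11406 → X.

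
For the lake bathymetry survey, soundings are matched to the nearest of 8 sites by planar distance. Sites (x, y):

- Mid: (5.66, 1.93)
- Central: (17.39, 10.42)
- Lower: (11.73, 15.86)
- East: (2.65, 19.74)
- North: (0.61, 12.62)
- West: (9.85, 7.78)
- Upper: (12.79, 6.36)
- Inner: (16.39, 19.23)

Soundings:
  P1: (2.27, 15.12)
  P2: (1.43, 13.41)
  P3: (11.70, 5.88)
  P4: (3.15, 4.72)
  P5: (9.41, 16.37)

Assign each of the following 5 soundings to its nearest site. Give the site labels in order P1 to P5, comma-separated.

North, North, Upper, Mid, Lower

P1 → North (d²=9.01)
P2 → North (d²=1.30)
P3 → Upper (d²=1.42)
P4 → Mid (d²=14.08)
P5 → Lower (d²=5.64)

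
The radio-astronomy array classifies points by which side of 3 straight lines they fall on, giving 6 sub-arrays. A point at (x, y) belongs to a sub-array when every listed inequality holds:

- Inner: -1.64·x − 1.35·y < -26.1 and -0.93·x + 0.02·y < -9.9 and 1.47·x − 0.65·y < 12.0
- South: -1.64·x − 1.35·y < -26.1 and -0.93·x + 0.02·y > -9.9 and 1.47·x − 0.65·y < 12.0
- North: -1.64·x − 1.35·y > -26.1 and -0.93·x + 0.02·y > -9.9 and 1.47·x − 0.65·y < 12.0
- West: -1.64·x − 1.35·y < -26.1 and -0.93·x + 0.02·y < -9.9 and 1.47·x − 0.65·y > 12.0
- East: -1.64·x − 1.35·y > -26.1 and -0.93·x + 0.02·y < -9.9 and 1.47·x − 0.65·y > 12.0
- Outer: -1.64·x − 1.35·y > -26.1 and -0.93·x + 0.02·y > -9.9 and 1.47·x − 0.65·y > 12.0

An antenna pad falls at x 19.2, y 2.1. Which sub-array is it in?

West

-1.64·19.2 − 1.35·2.1 = -34.323, which is < -26.1
-0.93·19.2 + 0.02·2.1 = -17.814, which is < -9.9
1.47·19.2 − 0.65·2.1 = 26.859, which is > 12.0
This sign pattern matches West.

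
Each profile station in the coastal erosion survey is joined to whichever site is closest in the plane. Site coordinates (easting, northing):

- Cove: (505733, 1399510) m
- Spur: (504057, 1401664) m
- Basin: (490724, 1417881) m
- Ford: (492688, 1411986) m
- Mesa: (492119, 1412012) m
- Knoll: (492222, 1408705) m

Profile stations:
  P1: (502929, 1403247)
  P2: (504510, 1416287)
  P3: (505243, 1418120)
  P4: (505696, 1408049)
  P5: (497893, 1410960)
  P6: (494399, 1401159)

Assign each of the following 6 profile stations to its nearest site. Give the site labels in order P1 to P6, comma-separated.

P1 → Spur (d²=3778273.00)
P2 → Ford (d²=158258285.00)
P3 → Ford (d²=195253981.00)
P4 → Spur (d²=43454546.00)
P5 → Ford (d²=28144701.00)
P6 → Knoll (d²=61681445.00)

Spur, Ford, Ford, Spur, Ford, Knoll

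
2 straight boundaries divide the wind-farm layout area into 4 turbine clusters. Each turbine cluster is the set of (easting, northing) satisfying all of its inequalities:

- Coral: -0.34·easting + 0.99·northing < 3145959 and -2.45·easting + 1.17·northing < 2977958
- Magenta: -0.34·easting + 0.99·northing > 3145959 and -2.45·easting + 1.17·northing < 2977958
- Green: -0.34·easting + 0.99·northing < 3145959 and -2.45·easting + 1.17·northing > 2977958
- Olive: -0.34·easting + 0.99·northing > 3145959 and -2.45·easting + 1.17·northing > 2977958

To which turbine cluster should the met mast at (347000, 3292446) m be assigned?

-0.34·347000 + 0.99·3292446 = 3141541.540, which is < 3145959
-2.45·347000 + 1.17·3292446 = 3002011.820, which is > 2977958
This sign pattern matches Green.

Green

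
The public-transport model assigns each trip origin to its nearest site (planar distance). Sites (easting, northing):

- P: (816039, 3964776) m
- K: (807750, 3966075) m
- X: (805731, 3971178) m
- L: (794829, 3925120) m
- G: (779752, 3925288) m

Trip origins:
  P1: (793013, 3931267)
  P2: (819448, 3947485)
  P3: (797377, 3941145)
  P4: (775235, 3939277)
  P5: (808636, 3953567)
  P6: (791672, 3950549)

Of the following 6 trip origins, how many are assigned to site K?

P1 → L
P2 → P
P3 → L
P4 → G
P5 → K
P6 → K
2 of the 6 go to K.

2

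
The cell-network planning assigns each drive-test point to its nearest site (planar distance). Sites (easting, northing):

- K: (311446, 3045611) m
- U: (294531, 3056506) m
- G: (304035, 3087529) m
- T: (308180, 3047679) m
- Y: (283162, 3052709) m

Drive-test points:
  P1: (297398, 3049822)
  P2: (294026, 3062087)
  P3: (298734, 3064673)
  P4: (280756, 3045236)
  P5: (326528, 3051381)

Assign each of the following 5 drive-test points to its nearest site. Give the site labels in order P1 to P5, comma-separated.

U, U, U, Y, K

P1 → U (d²=52895545.00)
P2 → U (d²=31402586.00)
P3 → U (d²=84365098.00)
P4 → Y (d²=61634565.00)
P5 → K (d²=260759624.00)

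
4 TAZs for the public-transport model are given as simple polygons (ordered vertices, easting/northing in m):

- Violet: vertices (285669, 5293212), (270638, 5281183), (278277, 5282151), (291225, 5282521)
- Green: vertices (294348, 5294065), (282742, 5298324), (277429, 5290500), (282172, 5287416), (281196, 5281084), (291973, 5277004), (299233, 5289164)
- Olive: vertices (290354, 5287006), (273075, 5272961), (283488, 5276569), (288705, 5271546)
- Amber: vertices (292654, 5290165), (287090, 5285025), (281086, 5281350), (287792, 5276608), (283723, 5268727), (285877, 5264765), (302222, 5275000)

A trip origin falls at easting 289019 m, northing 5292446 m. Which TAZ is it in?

Green

Cast a ray rightward from (289019, 5292446). For each polygon, the edges (by vertex number in listed order) whose endpoints lie on opposite sides of northing = 5292446, where each meets that height, and whether that is right or left of the point:
Violet: 1–2 at easting≈284711.8 (left), 4–1 at easting≈286067.1 (left) → 0 crossings.
Green: 2–3 at easting≈278750.5 (left), 7–1 at easting≈295961.7 (right) → 1 crossing.
Olive: no edge straddles that height → 0 crossings.
Amber: no edge straddles that height → 0 crossings.
Only Green has an odd count, so the point is inside Green.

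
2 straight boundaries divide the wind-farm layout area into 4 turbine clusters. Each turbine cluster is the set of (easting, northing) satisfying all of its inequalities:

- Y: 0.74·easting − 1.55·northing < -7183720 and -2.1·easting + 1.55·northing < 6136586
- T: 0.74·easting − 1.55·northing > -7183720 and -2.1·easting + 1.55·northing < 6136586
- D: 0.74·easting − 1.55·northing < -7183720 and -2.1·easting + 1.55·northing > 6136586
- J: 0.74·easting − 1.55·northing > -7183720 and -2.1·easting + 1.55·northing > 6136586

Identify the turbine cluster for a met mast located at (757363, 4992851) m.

0.74·757363 − 1.55·4992851 = -7178470.430, which is > -7183720
-2.1·757363 + 1.55·4992851 = 6148456.750, which is > 6136586
This sign pattern matches J.

J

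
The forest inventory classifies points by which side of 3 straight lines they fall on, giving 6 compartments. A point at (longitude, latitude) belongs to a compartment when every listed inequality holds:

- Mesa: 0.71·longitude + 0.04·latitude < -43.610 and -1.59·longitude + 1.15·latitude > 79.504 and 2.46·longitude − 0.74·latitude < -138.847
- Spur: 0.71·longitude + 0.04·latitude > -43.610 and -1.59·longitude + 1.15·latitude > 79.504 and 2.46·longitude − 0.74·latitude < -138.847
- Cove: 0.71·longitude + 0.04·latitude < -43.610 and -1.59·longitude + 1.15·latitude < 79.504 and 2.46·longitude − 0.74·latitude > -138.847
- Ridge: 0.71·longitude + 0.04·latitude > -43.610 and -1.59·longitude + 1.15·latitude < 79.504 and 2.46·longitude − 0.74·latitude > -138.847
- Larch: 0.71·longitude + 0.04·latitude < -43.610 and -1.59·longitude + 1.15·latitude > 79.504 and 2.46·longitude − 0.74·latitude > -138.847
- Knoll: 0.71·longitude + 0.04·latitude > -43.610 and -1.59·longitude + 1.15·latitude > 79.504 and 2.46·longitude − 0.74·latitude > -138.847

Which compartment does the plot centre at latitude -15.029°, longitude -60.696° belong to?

0.71·-60.696 + 0.04·-15.029 = -43.695, which is < -43.610
-1.59·-60.696 + 1.15·-15.029 = 79.223, which is < 79.504
2.46·-60.696 − 0.74·-15.029 = -138.191, which is > -138.847
This sign pattern matches Cove.

Cove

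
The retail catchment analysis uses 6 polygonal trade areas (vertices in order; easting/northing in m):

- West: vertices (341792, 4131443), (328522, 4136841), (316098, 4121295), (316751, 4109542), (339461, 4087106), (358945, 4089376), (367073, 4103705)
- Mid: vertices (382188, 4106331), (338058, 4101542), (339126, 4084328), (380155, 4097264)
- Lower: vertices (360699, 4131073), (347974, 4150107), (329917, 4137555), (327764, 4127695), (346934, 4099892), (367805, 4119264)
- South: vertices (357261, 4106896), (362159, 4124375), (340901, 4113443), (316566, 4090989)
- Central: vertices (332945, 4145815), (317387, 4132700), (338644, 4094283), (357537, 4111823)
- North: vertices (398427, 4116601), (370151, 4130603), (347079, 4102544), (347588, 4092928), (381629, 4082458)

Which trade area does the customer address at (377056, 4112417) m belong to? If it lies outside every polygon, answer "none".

North

Cast a ray rightward from (377056, 4112417). For each polygon, the edges (by vertex number in listed order) whose endpoints lie on opposite sides of northing = 4112417, where each meets that height, and whether that is right or left of the point:
West: 3–4 at easting≈316591.3 (left), 7–1 at easting≈359132.7 (left) → 0 crossings.
Mid: no edge straddles that height → 0 crossings.
Lower: 4–5 at easting≈338298.1 (left), 5–6 at easting≈360428.2 (left) → 0 crossings.
South: 1–2 at easting≈358808.1 (left), 3–4 at easting≈339789.1 (left) → 0 crossings.
Central: 2–3 at easting≈328610.0 (left), 4–1 at easting≈357107.3 (left) → 0 crossings.
North: 2–3 at easting≈355197.2 (left), 5–1 at easting≈396368.5 (right) → 1 crossing.
Only North has an odd count, so the point is inside North.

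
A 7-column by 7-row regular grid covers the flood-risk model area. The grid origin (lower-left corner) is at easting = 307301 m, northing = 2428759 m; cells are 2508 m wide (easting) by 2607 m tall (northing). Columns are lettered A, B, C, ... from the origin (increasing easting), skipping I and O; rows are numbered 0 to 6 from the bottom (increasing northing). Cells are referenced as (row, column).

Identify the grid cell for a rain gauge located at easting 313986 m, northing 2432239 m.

(1, C)

Column index: ⌊(313986 − 307301) / 2508⌋ = ⌊2.665⌋ = 2 → column C
Row offset from origin: ⌊(2432239 − 2428759) / 2607⌋ = ⌊1.335⌋ = 1 → row 1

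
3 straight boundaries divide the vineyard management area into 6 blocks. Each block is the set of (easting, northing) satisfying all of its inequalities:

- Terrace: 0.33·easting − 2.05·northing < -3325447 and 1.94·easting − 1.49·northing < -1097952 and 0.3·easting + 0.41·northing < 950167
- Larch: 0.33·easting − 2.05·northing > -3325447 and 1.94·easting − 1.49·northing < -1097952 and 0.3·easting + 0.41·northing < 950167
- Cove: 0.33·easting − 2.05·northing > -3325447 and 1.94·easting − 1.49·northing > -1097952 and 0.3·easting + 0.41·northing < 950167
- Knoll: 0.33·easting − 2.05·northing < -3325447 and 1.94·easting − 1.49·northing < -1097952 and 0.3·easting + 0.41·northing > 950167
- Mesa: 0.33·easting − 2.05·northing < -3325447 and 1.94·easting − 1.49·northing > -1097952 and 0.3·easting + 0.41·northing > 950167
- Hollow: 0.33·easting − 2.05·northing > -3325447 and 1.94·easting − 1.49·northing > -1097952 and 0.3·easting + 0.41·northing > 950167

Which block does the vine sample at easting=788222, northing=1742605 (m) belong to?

0.33·788222 − 2.05·1742605 = -3312226.990, which is > -3325447
1.94·788222 − 1.49·1742605 = -1067330.770, which is > -1097952
0.3·788222 + 0.41·1742605 = 950934.650, which is > 950167
This sign pattern matches Hollow.

Hollow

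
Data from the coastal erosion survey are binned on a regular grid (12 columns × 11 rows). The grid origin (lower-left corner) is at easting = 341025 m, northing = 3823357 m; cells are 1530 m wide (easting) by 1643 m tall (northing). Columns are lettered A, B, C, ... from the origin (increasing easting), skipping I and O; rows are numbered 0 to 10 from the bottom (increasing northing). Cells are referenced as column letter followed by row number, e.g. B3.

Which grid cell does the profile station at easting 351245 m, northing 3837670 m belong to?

Column index: ⌊(351245 − 341025) / 1530⌋ = ⌊6.680⌋ = 6 → column G
Row offset from origin: ⌊(3837670 − 3823357) / 1643⌋ = ⌊8.712⌋ = 8 → row 8

G8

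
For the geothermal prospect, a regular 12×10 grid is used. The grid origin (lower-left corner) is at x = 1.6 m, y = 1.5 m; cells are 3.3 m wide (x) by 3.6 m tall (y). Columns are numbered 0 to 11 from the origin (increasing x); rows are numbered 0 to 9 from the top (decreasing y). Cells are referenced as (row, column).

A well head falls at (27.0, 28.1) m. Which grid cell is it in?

Column index: ⌊(27.0 − 1.6) / 3.3⌋ = ⌊7.697⌋ = 7
Row offset from origin: ⌊(28.1 − 1.5) / 3.6⌋ = ⌊7.389⌋ = 7 → row 2 (counted from top)

(2, 7)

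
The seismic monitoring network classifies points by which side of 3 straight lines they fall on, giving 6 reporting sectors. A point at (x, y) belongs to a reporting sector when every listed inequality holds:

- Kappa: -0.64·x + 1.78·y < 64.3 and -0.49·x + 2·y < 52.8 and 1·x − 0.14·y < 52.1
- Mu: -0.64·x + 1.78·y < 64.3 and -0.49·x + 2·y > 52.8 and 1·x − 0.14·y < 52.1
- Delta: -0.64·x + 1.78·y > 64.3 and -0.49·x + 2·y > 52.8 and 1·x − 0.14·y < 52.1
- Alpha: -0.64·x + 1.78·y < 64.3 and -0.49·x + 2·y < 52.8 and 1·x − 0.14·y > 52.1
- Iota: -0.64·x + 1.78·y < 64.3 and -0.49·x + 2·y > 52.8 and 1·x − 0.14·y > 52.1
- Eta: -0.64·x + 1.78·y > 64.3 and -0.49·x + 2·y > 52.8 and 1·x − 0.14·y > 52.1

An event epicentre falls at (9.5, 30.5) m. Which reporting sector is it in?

Mu

-0.64·9.5 + 1.78·30.5 = 48.210, which is < 64.3
-0.49·9.5 + 2·30.5 = 56.345, which is > 52.8
1·9.5 − 0.14·30.5 = 5.230, which is < 52.1
This sign pattern matches Mu.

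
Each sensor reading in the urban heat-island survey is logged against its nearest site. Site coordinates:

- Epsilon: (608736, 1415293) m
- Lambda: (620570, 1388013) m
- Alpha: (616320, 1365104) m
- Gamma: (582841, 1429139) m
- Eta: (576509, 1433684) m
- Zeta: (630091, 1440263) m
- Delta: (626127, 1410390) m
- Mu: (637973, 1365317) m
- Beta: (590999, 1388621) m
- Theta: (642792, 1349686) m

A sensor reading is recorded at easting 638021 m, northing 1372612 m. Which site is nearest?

Squared distances to each site:
Epsilon: 2679278986.000; Lambda: 541728202.000; Alpha: 527303465.000; Gamma: 6240134129.000; Eta: 7513515328.000; Zeta: 4639542701.000; Delta: 1568644520.000; Mu: 53219329.000; Beta: 2467356565.000; Theta: 548363917.000.
Minimum at Mu.

Mu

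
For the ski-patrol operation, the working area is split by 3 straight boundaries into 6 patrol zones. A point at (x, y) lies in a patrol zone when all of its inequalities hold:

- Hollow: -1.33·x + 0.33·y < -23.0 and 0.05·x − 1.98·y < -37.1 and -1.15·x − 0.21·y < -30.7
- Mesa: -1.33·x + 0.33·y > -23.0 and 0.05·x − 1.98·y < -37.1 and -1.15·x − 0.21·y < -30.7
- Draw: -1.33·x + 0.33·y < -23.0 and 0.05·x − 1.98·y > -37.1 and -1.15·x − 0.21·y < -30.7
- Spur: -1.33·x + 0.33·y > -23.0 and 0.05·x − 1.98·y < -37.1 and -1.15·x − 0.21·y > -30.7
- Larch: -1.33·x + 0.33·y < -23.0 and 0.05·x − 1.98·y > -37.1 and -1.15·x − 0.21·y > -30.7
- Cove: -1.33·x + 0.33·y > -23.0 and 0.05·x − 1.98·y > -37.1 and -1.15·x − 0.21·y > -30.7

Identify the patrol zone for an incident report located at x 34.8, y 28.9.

Hollow

-1.33·34.8 + 0.33·28.9 = -36.747, which is < -23.0
0.05·34.8 − 1.98·28.9 = -55.482, which is < -37.1
-1.15·34.8 − 0.21·28.9 = -46.089, which is < -30.7
This sign pattern matches Hollow.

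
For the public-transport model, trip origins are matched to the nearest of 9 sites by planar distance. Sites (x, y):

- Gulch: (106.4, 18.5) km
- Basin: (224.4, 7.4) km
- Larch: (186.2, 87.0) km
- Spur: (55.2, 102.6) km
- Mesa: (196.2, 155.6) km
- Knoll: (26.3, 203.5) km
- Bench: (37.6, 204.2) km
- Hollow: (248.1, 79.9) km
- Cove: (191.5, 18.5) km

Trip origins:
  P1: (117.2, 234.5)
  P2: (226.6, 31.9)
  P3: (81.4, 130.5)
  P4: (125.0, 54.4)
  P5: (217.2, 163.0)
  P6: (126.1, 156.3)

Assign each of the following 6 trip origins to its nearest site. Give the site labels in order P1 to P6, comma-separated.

P1 → Bench (d²=7254.25)
P2 → Basin (d²=605.09)
P3 → Spur (d²=1464.85)
P4 → Gulch (d²=1634.77)
P5 → Mesa (d²=495.76)
P6 → Mesa (d²=4914.50)

Bench, Basin, Spur, Gulch, Mesa, Mesa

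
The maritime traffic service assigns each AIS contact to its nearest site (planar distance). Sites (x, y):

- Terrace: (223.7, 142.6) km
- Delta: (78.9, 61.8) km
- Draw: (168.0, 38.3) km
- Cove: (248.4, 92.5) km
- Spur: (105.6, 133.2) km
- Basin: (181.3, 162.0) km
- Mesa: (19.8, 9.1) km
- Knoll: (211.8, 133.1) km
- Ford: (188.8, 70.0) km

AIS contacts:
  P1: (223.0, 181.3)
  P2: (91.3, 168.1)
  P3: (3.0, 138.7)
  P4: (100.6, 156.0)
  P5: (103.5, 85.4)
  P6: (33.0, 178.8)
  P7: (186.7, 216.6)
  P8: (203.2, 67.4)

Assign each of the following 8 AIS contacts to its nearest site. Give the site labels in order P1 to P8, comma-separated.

P1 → Terrace (d²=1498.18)
P2 → Spur (d²=1422.50)
P3 → Spur (d²=10557.01)
P4 → Spur (d²=544.84)
P5 → Delta (d²=1162.12)
P6 → Spur (d²=7350.12)
P7 → Basin (d²=3010.32)
P8 → Ford (d²=214.12)

Terrace, Spur, Spur, Spur, Delta, Spur, Basin, Ford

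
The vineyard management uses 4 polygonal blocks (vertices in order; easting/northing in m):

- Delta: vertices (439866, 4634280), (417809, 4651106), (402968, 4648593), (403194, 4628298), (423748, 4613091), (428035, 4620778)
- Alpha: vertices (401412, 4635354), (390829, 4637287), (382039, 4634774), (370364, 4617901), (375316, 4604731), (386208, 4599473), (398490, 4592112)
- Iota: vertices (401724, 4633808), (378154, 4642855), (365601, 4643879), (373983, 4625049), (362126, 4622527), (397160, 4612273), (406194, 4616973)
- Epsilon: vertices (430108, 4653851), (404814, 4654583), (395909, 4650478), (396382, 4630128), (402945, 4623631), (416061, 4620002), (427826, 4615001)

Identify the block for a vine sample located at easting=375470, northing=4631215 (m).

Cast a ray rightward from (375470, 4631215). For each polygon, the edges (by vertex number in listed order) whose endpoints lie on opposite sides of northing = 4631215, where each meets that height, and whether that is right or left of the point:
Delta: 3–4 at easting≈403161.5 (right), 6–1 at easting≈437180.3 (right) → 2 crossings.
Alpha: 3–4 at easting≈379576.4 (right), 7–1 at easting≈401132.3 (right) → 2 crossings.
Iota: 3–4 at easting≈371238.3 (left), 7–1 at easting≈402412.5 (right) → 1 crossing.
Epsilon: 3–4 at easting≈396356.7 (right), 7–1 at easting≈428778.4 (right) → 2 crossings.
Only Iota has an odd count, so the point is inside Iota.

Iota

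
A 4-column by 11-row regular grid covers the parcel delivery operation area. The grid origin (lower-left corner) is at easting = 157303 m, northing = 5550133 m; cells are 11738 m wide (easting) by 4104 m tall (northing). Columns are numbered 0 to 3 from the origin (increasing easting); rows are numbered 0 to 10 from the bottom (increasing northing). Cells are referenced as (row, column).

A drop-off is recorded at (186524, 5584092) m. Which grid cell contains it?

(8, 2)

Column index: ⌊(186524 − 157303) / 11738⌋ = ⌊2.489⌋ = 2
Row offset from origin: ⌊(5584092 − 5550133) / 4104⌋ = ⌊8.275⌋ = 8 → row 8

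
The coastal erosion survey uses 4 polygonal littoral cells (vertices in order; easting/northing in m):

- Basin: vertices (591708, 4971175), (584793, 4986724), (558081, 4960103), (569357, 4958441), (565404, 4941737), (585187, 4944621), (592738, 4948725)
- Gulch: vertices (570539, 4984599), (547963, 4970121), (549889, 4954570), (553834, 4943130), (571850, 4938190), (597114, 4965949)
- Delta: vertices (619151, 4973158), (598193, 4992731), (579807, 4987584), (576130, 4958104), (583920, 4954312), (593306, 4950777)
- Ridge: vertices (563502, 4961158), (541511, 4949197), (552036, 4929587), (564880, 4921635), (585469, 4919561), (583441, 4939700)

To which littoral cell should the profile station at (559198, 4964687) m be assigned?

Gulch

Cast a ray rightward from (559198, 4964687). For each polygon, the edges (by vertex number in listed order) whose endpoints lie on opposite sides of northing = 4964687, where each meets that height, and whether that is right or left of the point:
Basin: 2–3 at easting≈562680.7 (right), 7–1 at easting≈592005.7 (right) → 2 crossings.
Gulch: 2–3 at easting≈548636.0 (left), 5–6 at easting≈595965.4 (right) → 1 crossing.
Delta: 3–4 at easting≈576951.1 (right), 6–1 at easting≈609368.9 (right) → 2 crossings.
Ridge: no edge straddles that height → 0 crossings.
Only Gulch has an odd count, so the point is inside Gulch.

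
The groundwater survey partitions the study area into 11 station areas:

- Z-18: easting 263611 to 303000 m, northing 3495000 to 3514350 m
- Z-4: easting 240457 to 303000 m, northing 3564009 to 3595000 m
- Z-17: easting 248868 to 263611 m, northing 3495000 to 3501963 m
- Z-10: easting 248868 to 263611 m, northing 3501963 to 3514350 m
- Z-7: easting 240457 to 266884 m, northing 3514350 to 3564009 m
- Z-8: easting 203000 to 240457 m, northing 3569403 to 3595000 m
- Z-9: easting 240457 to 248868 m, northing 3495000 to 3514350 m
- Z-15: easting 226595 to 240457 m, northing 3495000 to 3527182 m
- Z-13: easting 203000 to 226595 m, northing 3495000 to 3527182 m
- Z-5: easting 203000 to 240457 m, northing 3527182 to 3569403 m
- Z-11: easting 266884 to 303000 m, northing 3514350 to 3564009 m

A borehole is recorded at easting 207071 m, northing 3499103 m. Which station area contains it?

The point has easting = 207071 and northing = 3499103.
Only Z-13 satisfies 203000 ≤ easting ≤ 226595 and 3495000 ≤ northing ≤ 3527182.

Z-13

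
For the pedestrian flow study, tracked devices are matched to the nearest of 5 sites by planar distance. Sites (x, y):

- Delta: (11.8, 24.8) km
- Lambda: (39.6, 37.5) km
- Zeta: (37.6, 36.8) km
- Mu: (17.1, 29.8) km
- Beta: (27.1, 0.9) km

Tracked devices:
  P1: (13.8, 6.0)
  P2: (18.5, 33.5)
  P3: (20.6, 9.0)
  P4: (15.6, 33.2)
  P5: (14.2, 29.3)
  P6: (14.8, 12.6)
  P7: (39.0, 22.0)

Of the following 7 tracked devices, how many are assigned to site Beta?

P1 → Beta
P2 → Mu
P3 → Beta
P4 → Mu
P5 → Mu
P6 → Delta
P7 → Zeta
2 of the 7 go to Beta.

2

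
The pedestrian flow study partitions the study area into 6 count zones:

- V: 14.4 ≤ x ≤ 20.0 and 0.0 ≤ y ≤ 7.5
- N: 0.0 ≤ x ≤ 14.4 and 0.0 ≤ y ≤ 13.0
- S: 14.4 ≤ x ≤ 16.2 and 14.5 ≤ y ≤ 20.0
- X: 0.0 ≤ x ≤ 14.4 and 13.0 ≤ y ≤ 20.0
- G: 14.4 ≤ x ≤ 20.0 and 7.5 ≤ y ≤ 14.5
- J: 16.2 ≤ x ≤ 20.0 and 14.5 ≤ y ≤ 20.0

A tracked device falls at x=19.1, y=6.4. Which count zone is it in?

The point has x = 19.1 and y = 6.4.
Only V satisfies 14.4 ≤ x ≤ 20.0 and 0.0 ≤ y ≤ 7.5.

V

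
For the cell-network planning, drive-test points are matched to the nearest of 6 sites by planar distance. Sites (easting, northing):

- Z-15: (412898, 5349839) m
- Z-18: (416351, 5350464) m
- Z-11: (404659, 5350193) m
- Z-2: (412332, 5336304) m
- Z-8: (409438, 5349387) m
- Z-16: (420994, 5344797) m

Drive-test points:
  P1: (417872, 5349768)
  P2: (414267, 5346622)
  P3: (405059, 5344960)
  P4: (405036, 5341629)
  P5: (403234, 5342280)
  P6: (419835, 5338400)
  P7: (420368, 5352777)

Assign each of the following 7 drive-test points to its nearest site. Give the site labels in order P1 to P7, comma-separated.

Z-18, Z-15, Z-11, Z-11, Z-11, Z-16, Z-18

P1 → Z-18 (d²=2797857.00)
P2 → Z-15 (d²=12223250.00)
P3 → Z-11 (d²=27544289.00)
P4 → Z-11 (d²=73484225.00)
P5 → Z-11 (d²=64646194.00)
P6 → Z-16 (d²=42264890.00)
P7 → Z-18 (d²=21486258.00)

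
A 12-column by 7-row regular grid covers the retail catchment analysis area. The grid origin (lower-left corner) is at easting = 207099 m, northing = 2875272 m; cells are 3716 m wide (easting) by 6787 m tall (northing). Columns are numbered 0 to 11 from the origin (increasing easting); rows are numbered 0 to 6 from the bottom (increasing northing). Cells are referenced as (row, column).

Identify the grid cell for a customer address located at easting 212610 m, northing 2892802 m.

(2, 1)

Column index: ⌊(212610 − 207099) / 3716⌋ = ⌊1.483⌋ = 1
Row offset from origin: ⌊(2892802 − 2875272) / 6787⌋ = ⌊2.583⌋ = 2 → row 2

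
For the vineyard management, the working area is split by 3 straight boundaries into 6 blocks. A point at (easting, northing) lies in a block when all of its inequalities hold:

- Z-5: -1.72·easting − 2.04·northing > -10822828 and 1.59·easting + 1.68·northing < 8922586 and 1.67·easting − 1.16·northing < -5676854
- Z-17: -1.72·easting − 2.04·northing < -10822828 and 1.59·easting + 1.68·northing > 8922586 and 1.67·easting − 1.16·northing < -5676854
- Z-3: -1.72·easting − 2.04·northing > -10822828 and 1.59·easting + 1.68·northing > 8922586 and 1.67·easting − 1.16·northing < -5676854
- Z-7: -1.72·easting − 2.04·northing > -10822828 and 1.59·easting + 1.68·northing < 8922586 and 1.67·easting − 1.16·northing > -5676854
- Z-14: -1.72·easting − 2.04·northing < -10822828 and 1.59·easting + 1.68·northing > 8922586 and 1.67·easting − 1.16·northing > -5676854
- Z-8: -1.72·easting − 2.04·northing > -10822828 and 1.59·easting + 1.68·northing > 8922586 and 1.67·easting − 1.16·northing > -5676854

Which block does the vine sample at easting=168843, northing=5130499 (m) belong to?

-1.72·168843 − 2.04·5130499 = -10756627.920, which is > -10822828
1.59·168843 + 1.68·5130499 = 8887698.690, which is < 8922586
1.67·168843 − 1.16·5130499 = -5669411.030, which is > -5676854
This sign pattern matches Z-7.

Z-7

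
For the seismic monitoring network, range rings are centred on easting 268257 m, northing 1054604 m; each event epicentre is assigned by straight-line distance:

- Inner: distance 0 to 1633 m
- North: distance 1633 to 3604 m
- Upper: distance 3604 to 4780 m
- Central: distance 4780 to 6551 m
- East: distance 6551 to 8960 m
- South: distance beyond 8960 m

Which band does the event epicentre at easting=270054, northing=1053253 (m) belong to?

Distance = √((270054−268257)² + (1053253−1054604)²) = √(3229209.000 + 1825201.000) = 2248.202 m.
1633 ≤ 2248.202 < 3604 → North.

North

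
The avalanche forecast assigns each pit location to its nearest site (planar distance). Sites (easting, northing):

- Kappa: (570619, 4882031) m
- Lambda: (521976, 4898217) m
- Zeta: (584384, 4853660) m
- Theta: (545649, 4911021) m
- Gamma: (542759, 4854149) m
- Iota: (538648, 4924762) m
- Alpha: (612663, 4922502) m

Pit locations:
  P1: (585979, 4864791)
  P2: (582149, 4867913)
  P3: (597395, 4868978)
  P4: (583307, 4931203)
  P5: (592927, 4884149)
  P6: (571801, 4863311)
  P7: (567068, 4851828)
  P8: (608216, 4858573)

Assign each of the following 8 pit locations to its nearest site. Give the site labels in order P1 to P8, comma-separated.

P1 → Zeta (d²=126443186.00)
P2 → Zeta (d²=208143234.00)
P3 → Zeta (d²=403927245.00)
P4 → Alpha (d²=937482137.00)
P5 → Kappa (d²=502132788.00)
P6 → Zeta (d²=251473690.00)
P7 → Zeta (d²=303200080.00)
P8 → Zeta (d²=592101793.00)

Zeta, Zeta, Zeta, Alpha, Kappa, Zeta, Zeta, Zeta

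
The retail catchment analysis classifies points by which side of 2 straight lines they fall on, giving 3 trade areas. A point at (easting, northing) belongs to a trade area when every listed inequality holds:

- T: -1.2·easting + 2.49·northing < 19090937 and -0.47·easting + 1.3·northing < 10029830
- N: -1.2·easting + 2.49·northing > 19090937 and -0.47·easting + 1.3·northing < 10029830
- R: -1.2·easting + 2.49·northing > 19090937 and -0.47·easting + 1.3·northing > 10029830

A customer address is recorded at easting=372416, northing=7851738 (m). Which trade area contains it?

-1.2·372416 + 2.49·7851738 = 19103928.420, which is > 19090937
-0.47·372416 + 1.3·7851738 = 10032223.880, which is > 10029830
This sign pattern matches R.

R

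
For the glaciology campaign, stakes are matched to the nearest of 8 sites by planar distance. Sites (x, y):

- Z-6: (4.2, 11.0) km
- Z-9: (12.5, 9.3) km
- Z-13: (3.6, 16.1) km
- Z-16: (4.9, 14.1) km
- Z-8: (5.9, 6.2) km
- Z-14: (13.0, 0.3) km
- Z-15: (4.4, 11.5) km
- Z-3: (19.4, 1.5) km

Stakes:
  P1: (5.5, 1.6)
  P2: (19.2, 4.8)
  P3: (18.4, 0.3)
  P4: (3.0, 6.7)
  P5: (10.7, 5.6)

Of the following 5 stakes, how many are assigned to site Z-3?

2

P1 → Z-8
P2 → Z-3
P3 → Z-3
P4 → Z-8
P5 → Z-9
2 of the 5 go to Z-3.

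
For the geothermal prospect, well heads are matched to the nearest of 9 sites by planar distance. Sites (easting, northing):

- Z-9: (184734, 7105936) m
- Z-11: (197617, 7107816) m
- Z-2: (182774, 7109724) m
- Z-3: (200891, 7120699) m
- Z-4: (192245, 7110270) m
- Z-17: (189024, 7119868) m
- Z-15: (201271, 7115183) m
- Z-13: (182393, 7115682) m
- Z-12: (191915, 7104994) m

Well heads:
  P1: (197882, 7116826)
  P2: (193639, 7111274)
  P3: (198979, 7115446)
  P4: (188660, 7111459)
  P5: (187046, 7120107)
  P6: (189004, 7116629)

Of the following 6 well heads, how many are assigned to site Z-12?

P1 → Z-15
P2 → Z-4
P3 → Z-15
P4 → Z-4
P5 → Z-17
P6 → Z-17
0 of the 6 go to Z-12.

0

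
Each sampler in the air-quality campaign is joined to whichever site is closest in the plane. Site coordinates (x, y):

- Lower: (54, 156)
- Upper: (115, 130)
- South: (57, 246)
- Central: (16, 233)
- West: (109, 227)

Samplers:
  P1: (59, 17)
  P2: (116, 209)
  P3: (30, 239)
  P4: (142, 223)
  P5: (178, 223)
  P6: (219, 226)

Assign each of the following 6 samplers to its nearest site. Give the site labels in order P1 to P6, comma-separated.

P1 → Upper (d²=15905.00)
P2 → West (d²=373.00)
P3 → Central (d²=232.00)
P4 → West (d²=1105.00)
P5 → West (d²=4777.00)
P6 → West (d²=12101.00)

Upper, West, Central, West, West, West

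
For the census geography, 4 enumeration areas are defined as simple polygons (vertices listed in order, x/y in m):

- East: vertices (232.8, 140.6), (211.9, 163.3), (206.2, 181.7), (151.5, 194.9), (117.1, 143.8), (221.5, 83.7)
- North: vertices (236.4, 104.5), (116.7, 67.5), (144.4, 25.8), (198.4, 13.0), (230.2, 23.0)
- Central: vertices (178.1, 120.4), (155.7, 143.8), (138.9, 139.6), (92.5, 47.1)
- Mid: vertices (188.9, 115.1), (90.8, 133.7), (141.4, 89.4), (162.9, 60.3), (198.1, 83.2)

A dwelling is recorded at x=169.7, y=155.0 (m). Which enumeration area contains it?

East

Cast a ray rightward from (169.7, 155.0). For each polygon, the edges (by vertex number in listed order) whose endpoints lie on opposite sides of y = 155.0, where each meets that height, and whether that is right or left of the point:
East: 1–2 at x≈219.54 (right), 4–5 at x≈124.64 (left) → 1 crossing.
North: no edge straddles that height → 0 crossings.
Central: no edge straddles that height → 0 crossings.
Mid: no edge straddles that height → 0 crossings.
Only East has an odd count, so the point is inside East.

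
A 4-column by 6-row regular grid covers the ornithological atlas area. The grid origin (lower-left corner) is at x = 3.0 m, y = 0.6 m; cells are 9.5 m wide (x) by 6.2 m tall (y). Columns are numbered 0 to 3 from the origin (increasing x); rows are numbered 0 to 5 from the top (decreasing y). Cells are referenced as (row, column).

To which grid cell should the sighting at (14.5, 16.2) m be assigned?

Column index: ⌊(14.5 − 3.0) / 9.5⌋ = ⌊1.211⌋ = 1
Row offset from origin: ⌊(16.2 − 0.6) / 6.2⌋ = ⌊2.516⌋ = 2 → row 3 (counted from top)

(3, 1)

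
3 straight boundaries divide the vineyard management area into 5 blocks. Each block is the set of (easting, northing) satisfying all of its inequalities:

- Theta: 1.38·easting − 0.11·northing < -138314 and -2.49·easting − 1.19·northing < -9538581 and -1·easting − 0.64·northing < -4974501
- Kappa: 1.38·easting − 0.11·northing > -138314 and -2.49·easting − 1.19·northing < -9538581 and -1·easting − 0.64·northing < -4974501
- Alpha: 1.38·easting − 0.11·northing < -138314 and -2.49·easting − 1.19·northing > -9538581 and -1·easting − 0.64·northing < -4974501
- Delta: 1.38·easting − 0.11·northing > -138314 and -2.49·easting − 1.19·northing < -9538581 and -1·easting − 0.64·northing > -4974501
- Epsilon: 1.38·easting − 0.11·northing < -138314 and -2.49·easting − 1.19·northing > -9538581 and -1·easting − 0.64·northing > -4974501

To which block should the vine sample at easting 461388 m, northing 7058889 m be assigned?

1.38·461388 − 0.11·7058889 = -139762.350, which is < -138314
-2.49·461388 − 1.19·7058889 = -9548934.030, which is < -9538581
-1·461388 − 0.64·7058889 = -4979076.960, which is < -4974501
This sign pattern matches Theta.

Theta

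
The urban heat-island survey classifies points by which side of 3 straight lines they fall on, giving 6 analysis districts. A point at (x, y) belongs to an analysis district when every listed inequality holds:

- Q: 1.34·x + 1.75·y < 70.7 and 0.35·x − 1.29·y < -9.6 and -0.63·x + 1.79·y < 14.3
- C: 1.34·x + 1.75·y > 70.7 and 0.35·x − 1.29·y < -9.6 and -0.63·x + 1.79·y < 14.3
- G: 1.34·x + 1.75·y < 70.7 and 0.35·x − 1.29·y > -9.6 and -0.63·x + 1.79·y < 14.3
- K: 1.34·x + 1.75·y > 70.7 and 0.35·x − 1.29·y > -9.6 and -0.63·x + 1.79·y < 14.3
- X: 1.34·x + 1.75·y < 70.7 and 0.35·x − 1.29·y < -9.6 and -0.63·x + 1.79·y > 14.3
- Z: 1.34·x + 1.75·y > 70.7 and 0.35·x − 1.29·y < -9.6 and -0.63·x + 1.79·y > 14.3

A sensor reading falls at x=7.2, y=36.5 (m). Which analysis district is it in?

Z

1.34·7.2 + 1.75·36.5 = 73.523, which is > 70.7
0.35·7.2 − 1.29·36.5 = -44.565, which is < -9.6
-0.63·7.2 + 1.79·36.5 = 60.799, which is > 14.3
This sign pattern matches Z.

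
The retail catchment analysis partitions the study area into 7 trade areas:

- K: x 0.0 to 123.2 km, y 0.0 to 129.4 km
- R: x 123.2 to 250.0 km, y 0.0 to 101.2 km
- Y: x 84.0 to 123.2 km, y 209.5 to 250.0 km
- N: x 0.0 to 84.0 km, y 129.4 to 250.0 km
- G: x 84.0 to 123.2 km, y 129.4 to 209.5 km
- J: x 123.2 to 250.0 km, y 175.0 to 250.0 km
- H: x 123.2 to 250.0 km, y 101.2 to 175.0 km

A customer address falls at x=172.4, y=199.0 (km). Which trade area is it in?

The point has x = 172.4 and y = 199.0.
Only J satisfies 123.2 ≤ x ≤ 250.0 and 175.0 ≤ y ≤ 250.0.

J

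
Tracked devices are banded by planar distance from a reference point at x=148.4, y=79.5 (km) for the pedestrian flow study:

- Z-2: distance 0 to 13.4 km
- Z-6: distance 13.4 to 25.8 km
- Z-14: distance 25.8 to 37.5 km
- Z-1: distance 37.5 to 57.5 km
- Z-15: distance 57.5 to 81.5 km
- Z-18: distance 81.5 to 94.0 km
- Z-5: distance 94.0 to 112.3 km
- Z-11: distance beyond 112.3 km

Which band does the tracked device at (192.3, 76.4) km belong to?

Z-1

Distance = √((192.3−148.4)² + (76.4−79.5)²) = √(1927.210 + 9.610) = 44.009 km.
37.5 ≤ 44.009 < 57.5 → Z-1.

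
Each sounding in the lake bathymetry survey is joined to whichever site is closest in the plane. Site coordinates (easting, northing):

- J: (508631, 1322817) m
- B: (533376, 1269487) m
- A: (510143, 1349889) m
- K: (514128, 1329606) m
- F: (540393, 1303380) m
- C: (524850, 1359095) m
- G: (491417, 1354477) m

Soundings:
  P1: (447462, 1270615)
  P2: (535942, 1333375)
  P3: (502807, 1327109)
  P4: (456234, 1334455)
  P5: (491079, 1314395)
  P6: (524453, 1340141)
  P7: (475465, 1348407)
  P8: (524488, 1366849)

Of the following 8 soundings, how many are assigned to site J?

P1 → J
P2 → K
P3 → J
P4 → G
P5 → J
P6 → K
P7 → G
P8 → C
3 of the 8 go to J.

3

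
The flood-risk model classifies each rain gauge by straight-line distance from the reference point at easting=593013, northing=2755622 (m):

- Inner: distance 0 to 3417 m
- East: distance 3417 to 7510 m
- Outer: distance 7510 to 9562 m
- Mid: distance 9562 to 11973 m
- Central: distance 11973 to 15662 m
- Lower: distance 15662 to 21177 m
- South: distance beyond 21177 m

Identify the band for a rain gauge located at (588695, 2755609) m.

East

Distance = √((588695−593013)² + (2755609−2755622)²) = √(18645124.000 + 169.000) = 4318.020 m.
3417 ≤ 4318.020 < 7510 → East.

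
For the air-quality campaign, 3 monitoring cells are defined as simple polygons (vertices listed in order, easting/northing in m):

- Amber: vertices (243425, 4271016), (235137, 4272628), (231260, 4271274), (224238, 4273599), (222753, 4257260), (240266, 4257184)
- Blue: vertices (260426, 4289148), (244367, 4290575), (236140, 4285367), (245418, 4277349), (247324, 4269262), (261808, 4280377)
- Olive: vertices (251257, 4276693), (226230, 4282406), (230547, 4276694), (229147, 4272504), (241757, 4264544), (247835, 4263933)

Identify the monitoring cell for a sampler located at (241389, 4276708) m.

Cast a ray rightward from (241389, 4276708). For each polygon, the edges (by vertex number in listed order) whose endpoints lie on opposite sides of northing = 4276708, where each meets that height, and whether that is right or left of the point:
Amber: no edge straddles that height → 0 crossings.
Blue: 4–5 at easting≈245569.1 (right), 5–6 at easting≈257026.9 (right) → 2 crossings.
Olive: 1–2 at easting≈251191.3 (right), 2–3 at easting≈230536.4 (left) → 1 crossing.
Only Olive has an odd count, so the point is inside Olive.

Olive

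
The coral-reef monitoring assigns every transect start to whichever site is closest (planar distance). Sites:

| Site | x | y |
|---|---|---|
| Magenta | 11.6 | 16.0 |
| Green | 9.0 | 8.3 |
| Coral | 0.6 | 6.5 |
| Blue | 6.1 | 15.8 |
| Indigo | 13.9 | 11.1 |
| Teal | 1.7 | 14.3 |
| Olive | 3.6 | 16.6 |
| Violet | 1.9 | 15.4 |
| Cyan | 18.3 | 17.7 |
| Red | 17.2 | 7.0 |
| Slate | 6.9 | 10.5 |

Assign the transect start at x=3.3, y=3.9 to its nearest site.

Squared distances to each site:
Magenta: 215.300; Green: 51.850; Coral: 14.050; Blue: 149.450; Indigo: 164.200; Teal: 110.720; Olive: 161.380; Violet: 134.210; Cyan: 415.440; Red: 202.820; Slate: 56.520.
Minimum at Coral.

Coral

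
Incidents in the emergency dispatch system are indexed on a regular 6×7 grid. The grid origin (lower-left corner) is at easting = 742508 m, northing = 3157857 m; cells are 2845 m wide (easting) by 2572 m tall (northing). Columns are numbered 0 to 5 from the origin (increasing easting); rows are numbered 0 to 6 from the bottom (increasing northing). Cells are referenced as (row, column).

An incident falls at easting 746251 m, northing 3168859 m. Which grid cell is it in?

Column index: ⌊(746251 − 742508) / 2845⌋ = ⌊1.316⌋ = 1
Row offset from origin: ⌊(3168859 − 3157857) / 2572⌋ = ⌊4.278⌋ = 4 → row 4

(4, 1)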